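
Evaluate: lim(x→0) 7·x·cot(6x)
This is a 0·∞ indeterminate form.

Rewrite 0·∞ as a quotient (0/0 or ∞/∞ form), then apply L'Hôpital's rule:
  lim(x→0) 7·x·cot(6x) = 7/6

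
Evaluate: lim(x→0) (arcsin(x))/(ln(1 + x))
This is a 0/0 indeterminate form.

Apply L'Hôpital's rule: differentiate numerator and denominator separately.
  f(x) = asin(x)   ⇒   f'(x) = 1/sqrt(1 - x^2)
  g(x) = ln(x + 1)   ⇒   g'(x) = 1/(x + 1)
  lim(x→0) f'(x)/g'(x) = lim(x→0) (1/sqrt(1 - x^2))/(1/(x + 1))
  = 1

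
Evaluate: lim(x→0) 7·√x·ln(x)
This is a 0·∞ indeterminate form.

Rewrite 0·∞ as a quotient (0/0 or ∞/∞ form), then apply L'Hôpital's rule:
  lim(x→0) 7·√x·ln(x) = 0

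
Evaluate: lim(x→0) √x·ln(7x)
This is a 0·∞ indeterminate form.

Rewrite 0·∞ as a quotient (0/0 or ∞/∞ form), then apply L'Hôpital's rule:
  lim(x→0) √x·ln(7x) = 0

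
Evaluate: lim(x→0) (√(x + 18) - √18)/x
This is a standard limit.

Factor or rationalize the expression:
  lim(x→0) (√(x + 18) - √18)/x = sqrt(2)/12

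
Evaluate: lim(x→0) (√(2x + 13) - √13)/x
This is a standard limit.

Factor or rationalize the expression:
  lim(x→0) (√(2x + 13) - √13)/x = sqrt(13)/13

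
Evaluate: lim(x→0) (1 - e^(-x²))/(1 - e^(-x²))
This is a 0/0 indeterminate form.

Apply L'Hôpital's rule: differentiate numerator and denominator separately.
  f(x) = 1 - e^(-x^2)   ⇒   f'(x) = 2·x·e^(-x^2)
  g(x) = 1 - e^(-x^2)   ⇒   g'(x) = 2·x·e^(-x^2)
  lim(x→0) f'(x)/g'(x) = lim(x→0) (2·x·e^(-x^2))/(2·x·e^(-x^2))
  = 1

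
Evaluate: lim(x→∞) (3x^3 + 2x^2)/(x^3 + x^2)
This is an ∞/∞ indeterminate form.

Apply L'Hôpital's rule: differentiate numerator and denominator separately.
  f(x) = 3·x^3 + 2·x^2   ⇒   f'(x) = 9·x^2 + 4·x
  g(x) = x^3 + x^2   ⇒   g'(x) = 3·x^2 + 2·x
  lim(x→∞) f'(x)/g'(x) = lim(x→∞) (9·x^2 + 4·x)/(3·x^2 + 2·x)
  = 3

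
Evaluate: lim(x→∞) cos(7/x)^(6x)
This is an exponential indeterminate form.

For exponential indeterminate forms, take the natural log:
  Let L = lim(x→∞) cos(7/x)^(6x)
  Then ln(L) = lim(x→∞) [exponent × ln(base)]
  Evaluate using L'Hôpital or standard limits, then exponentiate.
  L = 1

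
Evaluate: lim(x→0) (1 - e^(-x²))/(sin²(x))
This is a 0/0 indeterminate form.

Apply L'Hôpital's rule: differentiate numerator and denominator separately.
  f(x) = 1 - e^(-x^2)   ⇒   f'(x) = 2·x·e^(-x^2)
  g(x) = sin(x)^2   ⇒   g'(x) = 2·sin(x)·cos(x)
  lim(x→0) f'(x)/g'(x) = lim(x→0) (2·x·e^(-x^2))/(2·sin(x)·cos(x))
  = 1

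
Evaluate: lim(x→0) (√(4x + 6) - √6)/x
This is a standard limit.

Factor or rationalize the expression:
  lim(x→0) (√(4x + 6) - √6)/x = sqrt(6)/3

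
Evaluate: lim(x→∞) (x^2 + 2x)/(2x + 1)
This is an ∞/∞ indeterminate form.

Apply L'Hôpital's rule: differentiate numerator and denominator separately.
  f(x) = x^2 + 2·x   ⇒   f'(x) = 2·x + 2
  g(x) = 2·x + 1   ⇒   g'(x) = 2
  lim(x→∞) f'(x)/g'(x) = lim(x→∞) (2·x + 2)/(2)
  = ∞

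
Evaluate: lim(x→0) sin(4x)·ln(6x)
This is a 0·∞ indeterminate form.

Rewrite 0·∞ as a quotient (0/0 or ∞/∞ form), then apply L'Hôpital's rule:
  lim(x→0) sin(4x)·ln(6x) = 0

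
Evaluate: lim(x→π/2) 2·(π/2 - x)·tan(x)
This is a 0·∞ indeterminate form.

Rewrite 0·∞ as a quotient (0/0 or ∞/∞ form), then apply L'Hôpital's rule:
  lim(x→π/2) 2·(π/2 - x)·tan(x) = 2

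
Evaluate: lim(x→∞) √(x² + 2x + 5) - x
This is an ∞-∞ indeterminate form.

Combine fractions or rationalize to convert ∞-∞ to 0/0 form:
  lim(x→∞) √(x² + 2x + 5) - x = 1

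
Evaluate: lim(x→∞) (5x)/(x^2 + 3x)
This is an ∞/∞ indeterminate form.

Apply L'Hôpital's rule: differentiate numerator and denominator separately.
  f(x) = 5·x   ⇒   f'(x) = 5
  g(x) = x^2 + 3·x   ⇒   g'(x) = 2·x + 3
  lim(x→∞) f'(x)/g'(x) = lim(x→∞) (5)/(2·x + 3)
  = 0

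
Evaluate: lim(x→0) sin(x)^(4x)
This is an exponential indeterminate form.

For exponential indeterminate forms, take the natural log:
  Let L = lim(x→0) sin(x)^(4x)
  Then ln(L) = lim(x→0) [exponent × ln(base)]
  Evaluate using L'Hôpital or standard limits, then exponentiate.
  L = 1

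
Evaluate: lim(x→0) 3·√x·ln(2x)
This is a 0·∞ indeterminate form.

Rewrite 0·∞ as a quotient (0/0 or ∞/∞ form), then apply L'Hôpital's rule:
  lim(x→0) 3·√x·ln(2x) = 0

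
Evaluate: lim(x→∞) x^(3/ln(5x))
This is an exponential indeterminate form.

For exponential indeterminate forms, take the natural log:
  Let L = lim(x→∞) x^(3/ln(5x))
  Then ln(L) = lim(x→∞) [exponent × ln(base)]
  Evaluate using L'Hôpital or standard limits, then exponentiate.
  L = e^(3)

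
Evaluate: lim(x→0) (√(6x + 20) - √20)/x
This is a standard limit.

Factor or rationalize the expression:
  lim(x→0) (√(6x + 20) - √20)/x = 3·sqrt(5)/10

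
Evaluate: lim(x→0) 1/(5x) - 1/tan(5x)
This is an ∞-∞ indeterminate form.

Combine fractions or rationalize to convert ∞-∞ to 0/0 form:
  lim(x→0) 1/(5x) - 1/tan(5x) = 0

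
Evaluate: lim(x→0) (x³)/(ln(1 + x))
This is a 0/0 indeterminate form.

Apply L'Hôpital's rule: differentiate numerator and denominator separately.
  f(x) = x^3   ⇒   f'(x) = 3·x^2
  g(x) = ln(x + 1)   ⇒   g'(x) = 1/(x + 1)
  lim(x→0) f'(x)/g'(x) = lim(x→0) (3·x^2)/(1/(x + 1))
  = 0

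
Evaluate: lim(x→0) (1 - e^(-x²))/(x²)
This is a 0/0 indeterminate form.

Apply L'Hôpital's rule: differentiate numerator and denominator separately.
  f(x) = 1 - e^(-x^2)   ⇒   f'(x) = 2·x·e^(-x^2)
  g(x) = x^2   ⇒   g'(x) = 2·x
  lim(x→0) f'(x)/g'(x) = lim(x→0) (2·x·e^(-x^2))/(2·x)
  = 1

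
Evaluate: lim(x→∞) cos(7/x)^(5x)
This is an exponential indeterminate form.

For exponential indeterminate forms, take the natural log:
  Let L = lim(x→∞) cos(7/x)^(5x)
  Then ln(L) = lim(x→∞) [exponent × ln(base)]
  Evaluate using L'Hôpital or standard limits, then exponentiate.
  L = 1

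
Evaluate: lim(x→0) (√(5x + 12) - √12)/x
This is a standard limit.

Factor or rationalize the expression:
  lim(x→0) (√(5x + 12) - √12)/x = 5·sqrt(3)/12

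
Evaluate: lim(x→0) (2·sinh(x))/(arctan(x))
This is a 0/0 indeterminate form.

Apply L'Hôpital's rule: differentiate numerator and denominator separately.
  f(x) = 2·sinh(x)   ⇒   f'(x) = 2·cosh(x)
  g(x) = atan(x)   ⇒   g'(x) = 1/(x^2 + 1)
  lim(x→0) f'(x)/g'(x) = lim(x→0) (2·cosh(x))/(1/(x^2 + 1))
  = 2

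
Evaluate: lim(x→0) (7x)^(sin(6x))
This is an exponential indeterminate form.

For exponential indeterminate forms, take the natural log:
  Let L = lim(x→0) (7x)^(sin(6x))
  Then ln(L) = lim(x→0) [exponent × ln(base)]
  Evaluate using L'Hôpital or standard limits, then exponentiate.
  L = 1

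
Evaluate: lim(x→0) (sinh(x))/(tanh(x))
This is a 0/0 indeterminate form.

Apply L'Hôpital's rule: differentiate numerator and denominator separately.
  f(x) = sinh(x)   ⇒   f'(x) = cosh(x)
  g(x) = tanh(x)   ⇒   g'(x) = 1 - tanh(x)^2
  lim(x→0) f'(x)/g'(x) = lim(x→0) (cosh(x))/(1 - tanh(x)^2)
  = 1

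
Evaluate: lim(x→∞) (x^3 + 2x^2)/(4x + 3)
This is an ∞/∞ indeterminate form.

Apply L'Hôpital's rule: differentiate numerator and denominator separately.
  f(x) = x^3 + 2·x^2   ⇒   f'(x) = 3·x^2 + 4·x
  g(x) = 4·x + 3   ⇒   g'(x) = 4
  lim(x→∞) f'(x)/g'(x) = lim(x→∞) (3·x^2 + 4·x)/(4)
  = ∞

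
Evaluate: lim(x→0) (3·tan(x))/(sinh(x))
This is a 0/0 indeterminate form.

Apply L'Hôpital's rule: differentiate numerator and denominator separately.
  f(x) = 3·tan(x)   ⇒   f'(x) = 3·tan(x)^2 + 3
  g(x) = sinh(x)   ⇒   g'(x) = cosh(x)
  lim(x→0) f'(x)/g'(x) = lim(x→0) (3·tan(x)^2 + 3)/(cosh(x))
  = 3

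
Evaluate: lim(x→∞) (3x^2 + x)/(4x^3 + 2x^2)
This is an ∞/∞ indeterminate form.

Apply L'Hôpital's rule: differentiate numerator and denominator separately.
  f(x) = 3·x^2 + x   ⇒   f'(x) = 6·x + 1
  g(x) = 4·x^3 + 2·x^2   ⇒   g'(x) = 12·x^2 + 4·x
  lim(x→∞) f'(x)/g'(x) = lim(x→∞) (6·x + 1)/(12·x^2 + 4·x)
  = 0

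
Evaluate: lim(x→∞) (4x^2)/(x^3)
This is an ∞/∞ indeterminate form.

Apply L'Hôpital's rule: differentiate numerator and denominator separately.
  f(x) = 4·x^2   ⇒   f'(x) = 8·x
  g(x) = x^3   ⇒   g'(x) = 3·x^2
  lim(x→∞) f'(x)/g'(x) = lim(x→∞) (8·x)/(3·x^2)
  = 0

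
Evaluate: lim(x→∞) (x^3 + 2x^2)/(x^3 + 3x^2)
This is an ∞/∞ indeterminate form.

Apply L'Hôpital's rule: differentiate numerator and denominator separately.
  f(x) = x^3 + 2·x^2   ⇒   f'(x) = 3·x^2 + 4·x
  g(x) = x^3 + 3·x^2   ⇒   g'(x) = 3·x^2 + 6·x
  lim(x→∞) f'(x)/g'(x) = lim(x→∞) (3·x^2 + 4·x)/(3·x^2 + 6·x)
  = 1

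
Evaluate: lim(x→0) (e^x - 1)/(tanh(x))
This is a 0/0 indeterminate form.

Apply L'Hôpital's rule: differentiate numerator and denominator separately.
  f(x) = e^(x) - 1   ⇒   f'(x) = e^(x)
  g(x) = tanh(x)   ⇒   g'(x) = 1 - tanh(x)^2
  lim(x→0) f'(x)/g'(x) = lim(x→0) (e^(x))/(1 - tanh(x)^2)
  = 1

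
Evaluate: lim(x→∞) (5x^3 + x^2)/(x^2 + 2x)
This is an ∞/∞ indeterminate form.

Apply L'Hôpital's rule: differentiate numerator and denominator separately.
  f(x) = 5·x^3 + x^2   ⇒   f'(x) = 15·x^2 + 2·x
  g(x) = x^2 + 2·x   ⇒   g'(x) = 2·x + 2
  lim(x→∞) f'(x)/g'(x) = lim(x→∞) (15·x^2 + 2·x)/(2·x + 2)
  = ∞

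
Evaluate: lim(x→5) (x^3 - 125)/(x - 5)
This is a standard limit.

Factor or rationalize the expression:
  lim(x→5) (x^3 - 125)/(x - 5) = 75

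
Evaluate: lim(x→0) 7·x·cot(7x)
This is a 0·∞ indeterminate form.

Rewrite 0·∞ as a quotient (0/0 or ∞/∞ form), then apply L'Hôpital's rule:
  lim(x→0) 7·x·cot(7x) = 1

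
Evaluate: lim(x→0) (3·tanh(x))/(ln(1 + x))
This is a 0/0 indeterminate form.

Apply L'Hôpital's rule: differentiate numerator and denominator separately.
  f(x) = 3·tanh(x)   ⇒   f'(x) = 3 - 3·tanh(x)^2
  g(x) = ln(x + 1)   ⇒   g'(x) = 1/(x + 1)
  lim(x→0) f'(x)/g'(x) = lim(x→0) (3 - 3·tanh(x)^2)/(1/(x + 1))
  = 3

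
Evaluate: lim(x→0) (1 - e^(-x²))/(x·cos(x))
This is a 0/0 indeterminate form.

Apply L'Hôpital's rule: differentiate numerator and denominator separately.
  f(x) = 1 - e^(-x^2)   ⇒   f'(x) = 2·x·e^(-x^2)
  g(x) = x·cos(x)   ⇒   g'(x) = -x·sin(x) + cos(x)
  lim(x→0) f'(x)/g'(x) = lim(x→0) (2·x·e^(-x^2))/(-x·sin(x) + cos(x))
  = 0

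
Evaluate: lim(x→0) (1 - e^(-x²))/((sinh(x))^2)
This is a 0/0 indeterminate form.

Apply L'Hôpital's rule: differentiate numerator and denominator separately.
  f(x) = 1 - e^(-x^2)   ⇒   f'(x) = 2·x·e^(-x^2)
  g(x) = sinh(x)^2   ⇒   g'(x) = 2·sinh(x)·cosh(x)
  lim(x→0) f'(x)/g'(x) = lim(x→0) (2·x·e^(-x^2))/(2·sinh(x)·cosh(x))
  = 1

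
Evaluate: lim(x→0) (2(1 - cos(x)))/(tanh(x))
This is a 0/0 indeterminate form.

Apply L'Hôpital's rule: differentiate numerator and denominator separately.
  f(x) = 2 - 2·cos(x)   ⇒   f'(x) = 2·sin(x)
  g(x) = tanh(x)   ⇒   g'(x) = 1 - tanh(x)^2
  lim(x→0) f'(x)/g'(x) = lim(x→0) (2·sin(x))/(1 - tanh(x)^2)
  = 0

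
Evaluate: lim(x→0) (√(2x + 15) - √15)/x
This is a standard limit.

Factor or rationalize the expression:
  lim(x→0) (√(2x + 15) - √15)/x = sqrt(15)/15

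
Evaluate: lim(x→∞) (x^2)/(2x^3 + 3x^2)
This is an ∞/∞ indeterminate form.

Apply L'Hôpital's rule: differentiate numerator and denominator separately.
  f(x) = x^2   ⇒   f'(x) = 2·x
  g(x) = 2·x^3 + 3·x^2   ⇒   g'(x) = 6·x^2 + 6·x
  lim(x→∞) f'(x)/g'(x) = lim(x→∞) (2·x)/(6·x^2 + 6·x)
  = 0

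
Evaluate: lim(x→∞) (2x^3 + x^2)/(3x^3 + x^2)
This is an ∞/∞ indeterminate form.

Apply L'Hôpital's rule: differentiate numerator and denominator separately.
  f(x) = 2·x^3 + x^2   ⇒   f'(x) = 6·x^2 + 2·x
  g(x) = 3·x^3 + x^2   ⇒   g'(x) = 9·x^2 + 2·x
  lim(x→∞) f'(x)/g'(x) = lim(x→∞) (6·x^2 + 2·x)/(9·x^2 + 2·x)
  = 2/3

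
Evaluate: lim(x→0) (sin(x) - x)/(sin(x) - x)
This is a 0/0 indeterminate form.

Apply L'Hôpital's rule: differentiate numerator and denominator separately.
  f(x) = -x + sin(x)   ⇒   f'(x) = cos(x) - 1
  g(x) = -x + sin(x)   ⇒   g'(x) = cos(x) - 1
  lim(x→0) f'(x)/g'(x) = lim(x→0) (cos(x) - 1)/(cos(x) - 1)
  = 1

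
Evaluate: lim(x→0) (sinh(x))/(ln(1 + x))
This is a 0/0 indeterminate form.

Apply L'Hôpital's rule: differentiate numerator and denominator separately.
  f(x) = sinh(x)   ⇒   f'(x) = cosh(x)
  g(x) = ln(x + 1)   ⇒   g'(x) = 1/(x + 1)
  lim(x→0) f'(x)/g'(x) = lim(x→0) (cosh(x))/(1/(x + 1))
  = 1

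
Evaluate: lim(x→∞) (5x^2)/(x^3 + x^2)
This is an ∞/∞ indeterminate form.

Apply L'Hôpital's rule: differentiate numerator and denominator separately.
  f(x) = 5·x^2   ⇒   f'(x) = 10·x
  g(x) = x^3 + x^2   ⇒   g'(x) = 3·x^2 + 2·x
  lim(x→∞) f'(x)/g'(x) = lim(x→∞) (10·x)/(3·x^2 + 2·x)
  = 0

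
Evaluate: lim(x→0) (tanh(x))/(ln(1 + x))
This is a 0/0 indeterminate form.

Apply L'Hôpital's rule: differentiate numerator and denominator separately.
  f(x) = tanh(x)   ⇒   f'(x) = 1 - tanh(x)^2
  g(x) = ln(x + 1)   ⇒   g'(x) = 1/(x + 1)
  lim(x→0) f'(x)/g'(x) = lim(x→0) (1 - tanh(x)^2)/(1/(x + 1))
  = 1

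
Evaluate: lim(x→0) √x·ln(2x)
This is a 0·∞ indeterminate form.

Rewrite 0·∞ as a quotient (0/0 or ∞/∞ form), then apply L'Hôpital's rule:
  lim(x→0) √x·ln(2x) = 0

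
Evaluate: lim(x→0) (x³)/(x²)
This is a 0/0 indeterminate form.

Apply L'Hôpital's rule: differentiate numerator and denominator separately.
  f(x) = x^3   ⇒   f'(x) = 3·x^2
  g(x) = x^2   ⇒   g'(x) = 2·x
  lim(x→0) f'(x)/g'(x) = lim(x→0) (3·x^2)/(2·x)
  = 0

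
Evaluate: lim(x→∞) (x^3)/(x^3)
This is an ∞/∞ indeterminate form.

Apply L'Hôpital's rule: differentiate numerator and denominator separately.
  f(x) = x^3   ⇒   f'(x) = 3·x^2
  g(x) = x^3   ⇒   g'(x) = 3·x^2
  lim(x→∞) f'(x)/g'(x) = lim(x→∞) (3·x^2)/(3·x^2)
  = 1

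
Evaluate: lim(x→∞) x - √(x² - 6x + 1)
This is an ∞-∞ indeterminate form.

Combine fractions or rationalize to convert ∞-∞ to 0/0 form:
  lim(x→∞) x - √(x² - 6x + 1) = 3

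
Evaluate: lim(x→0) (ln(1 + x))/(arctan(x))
This is a 0/0 indeterminate form.

Apply L'Hôpital's rule: differentiate numerator and denominator separately.
  f(x) = ln(x + 1)   ⇒   f'(x) = 1/(x + 1)
  g(x) = atan(x)   ⇒   g'(x) = 1/(x^2 + 1)
  lim(x→0) f'(x)/g'(x) = lim(x→0) (1/(x + 1))/(1/(x^2 + 1))
  = 1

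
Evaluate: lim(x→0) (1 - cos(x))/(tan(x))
This is a 0/0 indeterminate form.

Apply L'Hôpital's rule: differentiate numerator and denominator separately.
  f(x) = 1 - cos(x)   ⇒   f'(x) = sin(x)
  g(x) = tan(x)   ⇒   g'(x) = tan(x)^2 + 1
  lim(x→0) f'(x)/g'(x) = lim(x→0) (sin(x))/(tan(x)^2 + 1)
  = 0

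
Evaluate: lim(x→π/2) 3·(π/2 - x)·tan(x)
This is a 0·∞ indeterminate form.

Rewrite 0·∞ as a quotient (0/0 or ∞/∞ form), then apply L'Hôpital's rule:
  lim(x→π/2) 3·(π/2 - x)·tan(x) = 3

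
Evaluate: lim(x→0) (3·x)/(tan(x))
This is a 0/0 indeterminate form.

Apply L'Hôpital's rule: differentiate numerator and denominator separately.
  f(x) = 3·x   ⇒   f'(x) = 3
  g(x) = tan(x)   ⇒   g'(x) = tan(x)^2 + 1
  lim(x→0) f'(x)/g'(x) = lim(x→0) (3)/(tan(x)^2 + 1)
  = 3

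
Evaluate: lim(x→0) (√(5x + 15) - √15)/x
This is a standard limit.

Factor or rationalize the expression:
  lim(x→0) (√(5x + 15) - √15)/x = sqrt(15)/6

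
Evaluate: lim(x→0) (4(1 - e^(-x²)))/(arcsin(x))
This is a 0/0 indeterminate form.

Apply L'Hôpital's rule: differentiate numerator and denominator separately.
  f(x) = 4 - 4·e^(-x^2)   ⇒   f'(x) = 8·x·e^(-x^2)
  g(x) = asin(x)   ⇒   g'(x) = 1/sqrt(1 - x^2)
  lim(x→0) f'(x)/g'(x) = lim(x→0) (8·x·e^(-x^2))/(1/sqrt(1 - x^2))
  = 0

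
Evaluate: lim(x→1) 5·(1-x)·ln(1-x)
This is a 0·∞ indeterminate form.

Rewrite 0·∞ as a quotient (0/0 or ∞/∞ form), then apply L'Hôpital's rule:
  lim(x→1) 5·(1-x)·ln(1-x) = 0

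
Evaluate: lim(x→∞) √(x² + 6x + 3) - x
This is an ∞-∞ indeterminate form.

Combine fractions or rationalize to convert ∞-∞ to 0/0 form:
  lim(x→∞) √(x² + 6x + 3) - x = 3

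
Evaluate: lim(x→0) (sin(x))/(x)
This is a 0/0 indeterminate form.

Apply L'Hôpital's rule: differentiate numerator and denominator separately.
  f(x) = sin(x)   ⇒   f'(x) = cos(x)
  g(x) = x   ⇒   g'(x) = 1
  lim(x→0) f'(x)/g'(x) = lim(x→0) (cos(x))/(1)
  = 1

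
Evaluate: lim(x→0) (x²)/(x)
This is a 0/0 indeterminate form.

Apply L'Hôpital's rule: differentiate numerator and denominator separately.
  f(x) = x^2   ⇒   f'(x) = 2·x
  g(x) = x   ⇒   g'(x) = 1
  lim(x→0) f'(x)/g'(x) = lim(x→0) (2·x)/(1)
  = 0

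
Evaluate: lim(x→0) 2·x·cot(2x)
This is a 0·∞ indeterminate form.

Rewrite 0·∞ as a quotient (0/0 or ∞/∞ form), then apply L'Hôpital's rule:
  lim(x→0) 2·x·cot(2x) = 1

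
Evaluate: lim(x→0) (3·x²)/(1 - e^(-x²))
This is a 0/0 indeterminate form.

Apply L'Hôpital's rule: differentiate numerator and denominator separately.
  f(x) = 3·x^2   ⇒   f'(x) = 6·x
  g(x) = 1 - e^(-x^2)   ⇒   g'(x) = 2·x·e^(-x^2)
  lim(x→0) f'(x)/g'(x) = lim(x→0) (6·x)/(2·x·e^(-x^2))
  = 3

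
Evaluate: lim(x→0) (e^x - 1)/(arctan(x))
This is a 0/0 indeterminate form.

Apply L'Hôpital's rule: differentiate numerator and denominator separately.
  f(x) = e^(x) - 1   ⇒   f'(x) = e^(x)
  g(x) = atan(x)   ⇒   g'(x) = 1/(x^2 + 1)
  lim(x→0) f'(x)/g'(x) = lim(x→0) (e^(x))/(1/(x^2 + 1))
  = 1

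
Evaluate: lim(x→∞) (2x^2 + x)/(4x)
This is an ∞/∞ indeterminate form.

Apply L'Hôpital's rule: differentiate numerator and denominator separately.
  f(x) = 2·x^2 + x   ⇒   f'(x) = 4·x + 1
  g(x) = 4·x   ⇒   g'(x) = 4
  lim(x→∞) f'(x)/g'(x) = lim(x→∞) (4·x + 1)/(4)
  = ∞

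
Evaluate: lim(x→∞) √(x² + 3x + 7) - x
This is an ∞-∞ indeterminate form.

Combine fractions or rationalize to convert ∞-∞ to 0/0 form:
  lim(x→∞) √(x² + 3x + 7) - x = 3/2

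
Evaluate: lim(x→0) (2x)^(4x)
This is an exponential indeterminate form.

For exponential indeterminate forms, take the natural log:
  Let L = lim(x→0) (2x)^(4x)
  Then ln(L) = lim(x→0) [exponent × ln(base)]
  Evaluate using L'Hôpital or standard limits, then exponentiate.
  L = 1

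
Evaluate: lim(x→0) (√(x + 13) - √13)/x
This is a standard limit.

Factor or rationalize the expression:
  lim(x→0) (√(x + 13) - √13)/x = sqrt(13)/26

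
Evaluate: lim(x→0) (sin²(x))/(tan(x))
This is a 0/0 indeterminate form.

Apply L'Hôpital's rule: differentiate numerator and denominator separately.
  f(x) = sin(x)^2   ⇒   f'(x) = 2·sin(x)·cos(x)
  g(x) = tan(x)   ⇒   g'(x) = tan(x)^2 + 1
  lim(x→0) f'(x)/g'(x) = lim(x→0) (2·sin(x)·cos(x))/(tan(x)^2 + 1)
  = 0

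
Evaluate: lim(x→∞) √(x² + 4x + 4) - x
This is an ∞-∞ indeterminate form.

Combine fractions or rationalize to convert ∞-∞ to 0/0 form:
  lim(x→∞) √(x² + 4x + 4) - x = 2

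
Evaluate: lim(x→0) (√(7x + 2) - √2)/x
This is a standard limit.

Factor or rationalize the expression:
  lim(x→0) (√(7x + 2) - √2)/x = 7·sqrt(2)/4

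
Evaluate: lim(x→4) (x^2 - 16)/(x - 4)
This is a standard limit.

Factor or rationalize the expression:
  lim(x→4) (x^2 - 16)/(x - 4) = 8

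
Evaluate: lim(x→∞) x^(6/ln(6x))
This is an exponential indeterminate form.

For exponential indeterminate forms, take the natural log:
  Let L = lim(x→∞) x^(6/ln(6x))
  Then ln(L) = lim(x→∞) [exponent × ln(base)]
  Evaluate using L'Hôpital or standard limits, then exponentiate.
  L = e^(6)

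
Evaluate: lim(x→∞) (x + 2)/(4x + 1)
This is an ∞/∞ indeterminate form.

Apply L'Hôpital's rule: differentiate numerator and denominator separately.
  f(x) = x + 2   ⇒   f'(x) = 1
  g(x) = 4·x + 1   ⇒   g'(x) = 4
  lim(x→∞) f'(x)/g'(x) = lim(x→∞) (1)/(4)
  = 1/4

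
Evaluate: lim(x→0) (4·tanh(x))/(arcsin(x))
This is a 0/0 indeterminate form.

Apply L'Hôpital's rule: differentiate numerator and denominator separately.
  f(x) = 4·tanh(x)   ⇒   f'(x) = 4 - 4·tanh(x)^2
  g(x) = asin(x)   ⇒   g'(x) = 1/sqrt(1 - x^2)
  lim(x→0) f'(x)/g'(x) = lim(x→0) (4 - 4·tanh(x)^2)/(1/sqrt(1 - x^2))
  = 4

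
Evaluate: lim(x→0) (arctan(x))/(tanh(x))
This is a 0/0 indeterminate form.

Apply L'Hôpital's rule: differentiate numerator and denominator separately.
  f(x) = atan(x)   ⇒   f'(x) = 1/(x^2 + 1)
  g(x) = tanh(x)   ⇒   g'(x) = 1 - tanh(x)^2
  lim(x→0) f'(x)/g'(x) = lim(x→0) (1/(x^2 + 1))/(1 - tanh(x)^2)
  = 1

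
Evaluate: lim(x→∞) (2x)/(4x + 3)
This is an ∞/∞ indeterminate form.

Apply L'Hôpital's rule: differentiate numerator and denominator separately.
  f(x) = 2·x   ⇒   f'(x) = 2
  g(x) = 4·x + 3   ⇒   g'(x) = 4
  lim(x→∞) f'(x)/g'(x) = lim(x→∞) (2)/(4)
  = 1/2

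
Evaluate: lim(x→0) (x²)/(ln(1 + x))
This is a 0/0 indeterminate form.

Apply L'Hôpital's rule: differentiate numerator and denominator separately.
  f(x) = x^2   ⇒   f'(x) = 2·x
  g(x) = ln(x + 1)   ⇒   g'(x) = 1/(x + 1)
  lim(x→0) f'(x)/g'(x) = lim(x→0) (2·x)/(1/(x + 1))
  = 0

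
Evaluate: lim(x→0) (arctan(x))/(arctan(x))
This is a 0/0 indeterminate form.

Apply L'Hôpital's rule: differentiate numerator and denominator separately.
  f(x) = atan(x)   ⇒   f'(x) = 1/(x^2 + 1)
  g(x) = atan(x)   ⇒   g'(x) = 1/(x^2 + 1)
  lim(x→0) f'(x)/g'(x) = lim(x→0) (1/(x^2 + 1))/(1/(x^2 + 1))
  = 1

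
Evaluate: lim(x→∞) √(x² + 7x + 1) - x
This is an ∞-∞ indeterminate form.

Combine fractions or rationalize to convert ∞-∞ to 0/0 form:
  lim(x→∞) √(x² + 7x + 1) - x = 7/2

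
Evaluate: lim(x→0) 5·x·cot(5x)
This is a 0·∞ indeterminate form.

Rewrite 0·∞ as a quotient (0/0 or ∞/∞ form), then apply L'Hôpital's rule:
  lim(x→0) 5·x·cot(5x) = 1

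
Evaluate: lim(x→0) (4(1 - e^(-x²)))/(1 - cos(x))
This is a 0/0 indeterminate form.

Apply L'Hôpital's rule: differentiate numerator and denominator separately.
  f(x) = 4 - 4·e^(-x^2)   ⇒   f'(x) = 8·x·e^(-x^2)
  g(x) = 1 - cos(x)   ⇒   g'(x) = sin(x)
  lim(x→0) f'(x)/g'(x) = lim(x→0) (8·x·e^(-x^2))/(sin(x))
  = 8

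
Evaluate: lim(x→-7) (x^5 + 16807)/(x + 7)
This is a standard limit.

Factor or rationalize the expression:
  lim(x→-7) (x^5 + 16807)/(x + 7) = 12005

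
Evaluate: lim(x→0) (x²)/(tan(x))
This is a 0/0 indeterminate form.

Apply L'Hôpital's rule: differentiate numerator and denominator separately.
  f(x) = x^2   ⇒   f'(x) = 2·x
  g(x) = tan(x)   ⇒   g'(x) = tan(x)^2 + 1
  lim(x→0) f'(x)/g'(x) = lim(x→0) (2·x)/(tan(x)^2 + 1)
  = 0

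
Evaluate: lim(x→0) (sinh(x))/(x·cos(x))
This is a 0/0 indeterminate form.

Apply L'Hôpital's rule: differentiate numerator and denominator separately.
  f(x) = sinh(x)   ⇒   f'(x) = cosh(x)
  g(x) = x·cos(x)   ⇒   g'(x) = -x·sin(x) + cos(x)
  lim(x→0) f'(x)/g'(x) = lim(x→0) (cosh(x))/(-x·sin(x) + cos(x))
  = 1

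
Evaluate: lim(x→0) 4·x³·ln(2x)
This is a 0·∞ indeterminate form.

Rewrite 0·∞ as a quotient (0/0 or ∞/∞ form), then apply L'Hôpital's rule:
  lim(x→0) 4·x³·ln(2x) = 0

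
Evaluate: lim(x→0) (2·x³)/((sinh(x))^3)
This is a 0/0 indeterminate form.

Apply L'Hôpital's rule: differentiate numerator and denominator separately.
  f(x) = 2·x^3   ⇒   f'(x) = 6·x^2
  g(x) = sinh(x)^3   ⇒   g'(x) = 3·sinh(x)^2·cosh(x)
  lim(x→0) f'(x)/g'(x) = lim(x→0) (6·x^2)/(3·sinh(x)^2·cosh(x))
  = 2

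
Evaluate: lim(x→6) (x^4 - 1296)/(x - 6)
This is a standard limit.

Factor or rationalize the expression:
  lim(x→6) (x^4 - 1296)/(x - 6) = 864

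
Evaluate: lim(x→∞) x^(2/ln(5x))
This is an exponential indeterminate form.

For exponential indeterminate forms, take the natural log:
  Let L = lim(x→∞) x^(2/ln(5x))
  Then ln(L) = lim(x→∞) [exponent × ln(base)]
  Evaluate using L'Hôpital or standard limits, then exponentiate.
  L = e²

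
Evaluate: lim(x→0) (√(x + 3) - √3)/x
This is a standard limit.

Factor or rationalize the expression:
  lim(x→0) (√(x + 3) - √3)/x = sqrt(3)/6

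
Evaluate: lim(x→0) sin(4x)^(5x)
This is an exponential indeterminate form.

For exponential indeterminate forms, take the natural log:
  Let L = lim(x→0) sin(4x)^(5x)
  Then ln(L) = lim(x→0) [exponent × ln(base)]
  Evaluate using L'Hôpital or standard limits, then exponentiate.
  L = 1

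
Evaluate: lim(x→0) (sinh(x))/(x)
This is a 0/0 indeterminate form.

Apply L'Hôpital's rule: differentiate numerator and denominator separately.
  f(x) = sinh(x)   ⇒   f'(x) = cosh(x)
  g(x) = x   ⇒   g'(x) = 1
  lim(x→0) f'(x)/g'(x) = lim(x→0) (cosh(x))/(1)
  = 1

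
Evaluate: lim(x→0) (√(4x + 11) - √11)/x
This is a standard limit.

Factor or rationalize the expression:
  lim(x→0) (√(4x + 11) - √11)/x = 2·sqrt(11)/11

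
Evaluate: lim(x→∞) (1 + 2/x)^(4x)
This is an exponential indeterminate form.

For exponential indeterminate forms, take the natural log:
  Let L = lim(x→∞) (1 + 2/x)^(4x)
  Then ln(L) = lim(x→∞) [exponent × ln(base)]
  Evaluate using L'Hôpital or standard limits, then exponentiate.
  L = e^(8)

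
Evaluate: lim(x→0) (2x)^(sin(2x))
This is an exponential indeterminate form.

For exponential indeterminate forms, take the natural log:
  Let L = lim(x→0) (2x)^(sin(2x))
  Then ln(L) = lim(x→0) [exponent × ln(base)]
  Evaluate using L'Hôpital or standard limits, then exponentiate.
  L = 1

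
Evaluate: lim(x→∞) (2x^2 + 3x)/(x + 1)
This is an ∞/∞ indeterminate form.

Apply L'Hôpital's rule: differentiate numerator and denominator separately.
  f(x) = 2·x^2 + 3·x   ⇒   f'(x) = 4·x + 3
  g(x) = x + 1   ⇒   g'(x) = 1
  lim(x→∞) f'(x)/g'(x) = lim(x→∞) (4·x + 3)/(1)
  = ∞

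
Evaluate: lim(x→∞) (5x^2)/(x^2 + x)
This is an ∞/∞ indeterminate form.

Apply L'Hôpital's rule: differentiate numerator and denominator separately.
  f(x) = 5·x^2   ⇒   f'(x) = 10·x
  g(x) = x^2 + x   ⇒   g'(x) = 2·x + 1
  lim(x→∞) f'(x)/g'(x) = lim(x→∞) (10·x)/(2·x + 1)
  = 5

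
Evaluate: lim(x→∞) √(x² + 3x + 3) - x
This is an ∞-∞ indeterminate form.

Combine fractions or rationalize to convert ∞-∞ to 0/0 form:
  lim(x→∞) √(x² + 3x + 3) - x = 3/2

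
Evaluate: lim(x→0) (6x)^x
This is an exponential indeterminate form.

For exponential indeterminate forms, take the natural log:
  Let L = lim(x→0) (6x)^x
  Then ln(L) = lim(x→0) [exponent × ln(base)]
  Evaluate using L'Hôpital or standard limits, then exponentiate.
  L = 1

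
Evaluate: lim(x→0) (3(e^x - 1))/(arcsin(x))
This is a 0/0 indeterminate form.

Apply L'Hôpital's rule: differentiate numerator and denominator separately.
  f(x) = 3·e^(x) - 3   ⇒   f'(x) = 3·e^(x)
  g(x) = asin(x)   ⇒   g'(x) = 1/sqrt(1 - x^2)
  lim(x→0) f'(x)/g'(x) = lim(x→0) (3·e^(x))/(1/sqrt(1 - x^2))
  = 3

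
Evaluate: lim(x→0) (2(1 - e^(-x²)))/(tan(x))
This is a 0/0 indeterminate form.

Apply L'Hôpital's rule: differentiate numerator and denominator separately.
  f(x) = 2 - 2·e^(-x^2)   ⇒   f'(x) = 4·x·e^(-x^2)
  g(x) = tan(x)   ⇒   g'(x) = tan(x)^2 + 1
  lim(x→0) f'(x)/g'(x) = lim(x→0) (4·x·e^(-x^2))/(tan(x)^2 + 1)
  = 0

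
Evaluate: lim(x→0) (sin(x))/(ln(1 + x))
This is a 0/0 indeterminate form.

Apply L'Hôpital's rule: differentiate numerator and denominator separately.
  f(x) = sin(x)   ⇒   f'(x) = cos(x)
  g(x) = ln(x + 1)   ⇒   g'(x) = 1/(x + 1)
  lim(x→0) f'(x)/g'(x) = lim(x→0) (cos(x))/(1/(x + 1))
  = 1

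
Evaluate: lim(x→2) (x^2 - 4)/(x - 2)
This is a standard limit.

Factor or rationalize the expression:
  lim(x→2) (x^2 - 4)/(x - 2) = 4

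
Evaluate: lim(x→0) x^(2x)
This is an exponential indeterminate form.

For exponential indeterminate forms, take the natural log:
  Let L = lim(x→0) x^(2x)
  Then ln(L) = lim(x→0) [exponent × ln(base)]
  Evaluate using L'Hôpital or standard limits, then exponentiate.
  L = 1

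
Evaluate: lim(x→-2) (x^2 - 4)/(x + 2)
This is a standard limit.

Factor or rationalize the expression:
  lim(x→-2) (x^2 - 4)/(x + 2) = -4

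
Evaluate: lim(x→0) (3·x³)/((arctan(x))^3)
This is a 0/0 indeterminate form.

Apply L'Hôpital's rule: differentiate numerator and denominator separately.
  f(x) = 3·x^3   ⇒   f'(x) = 9·x^2
  g(x) = atan(x)^3   ⇒   g'(x) = 3·atan(x)^2/(x^2 + 1)
  lim(x→0) f'(x)/g'(x) = lim(x→0) (9·x^2)/(3·atan(x)^2/(x^2 + 1))
  = 3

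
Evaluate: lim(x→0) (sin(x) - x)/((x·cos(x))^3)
This is a 0/0 indeterminate form.

Apply L'Hôpital's rule: differentiate numerator and denominator separately.
  f(x) = -x + sin(x)   ⇒   f'(x) = cos(x) - 1
  g(x) = x^3·cos(x)^3   ⇒   g'(x) = -3·x^3·sin(x)·cos(x)^2 + 3·x^2·cos(x)^3
  lim(x→0) f'(x)/g'(x) = lim(x→0) (cos(x) - 1)/(-3·x^3·sin(x)·cos(x)^2 + 3·x^2·cos(x)^3)
  = -1/6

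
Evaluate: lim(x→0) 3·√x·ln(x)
This is a 0·∞ indeterminate form.

Rewrite 0·∞ as a quotient (0/0 or ∞/∞ form), then apply L'Hôpital's rule:
  lim(x→0) 3·√x·ln(x) = 0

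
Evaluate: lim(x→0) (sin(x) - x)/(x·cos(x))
This is a 0/0 indeterminate form.

Apply L'Hôpital's rule: differentiate numerator and denominator separately.
  f(x) = -x + sin(x)   ⇒   f'(x) = cos(x) - 1
  g(x) = x·cos(x)   ⇒   g'(x) = -x·sin(x) + cos(x)
  lim(x→0) f'(x)/g'(x) = lim(x→0) (cos(x) - 1)/(-x·sin(x) + cos(x))
  = 0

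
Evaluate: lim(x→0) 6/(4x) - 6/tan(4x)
This is an ∞-∞ indeterminate form.

Combine fractions or rationalize to convert ∞-∞ to 0/0 form:
  lim(x→0) 6/(4x) - 6/tan(4x) = 0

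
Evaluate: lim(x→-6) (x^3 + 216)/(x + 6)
This is a standard limit.

Factor or rationalize the expression:
  lim(x→-6) (x^3 + 216)/(x + 6) = 108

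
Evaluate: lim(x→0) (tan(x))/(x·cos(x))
This is a 0/0 indeterminate form.

Apply L'Hôpital's rule: differentiate numerator and denominator separately.
  f(x) = tan(x)   ⇒   f'(x) = tan(x)^2 + 1
  g(x) = x·cos(x)   ⇒   g'(x) = -x·sin(x) + cos(x)
  lim(x→0) f'(x)/g'(x) = lim(x→0) (tan(x)^2 + 1)/(-x·sin(x) + cos(x))
  = 1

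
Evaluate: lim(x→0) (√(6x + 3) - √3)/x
This is a standard limit.

Factor or rationalize the expression:
  lim(x→0) (√(6x + 3) - √3)/x = sqrt(3)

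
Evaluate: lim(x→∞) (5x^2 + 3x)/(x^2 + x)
This is an ∞/∞ indeterminate form.

Apply L'Hôpital's rule: differentiate numerator and denominator separately.
  f(x) = 5·x^2 + 3·x   ⇒   f'(x) = 10·x + 3
  g(x) = x^2 + x   ⇒   g'(x) = 2·x + 1
  lim(x→∞) f'(x)/g'(x) = lim(x→∞) (10·x + 3)/(2·x + 1)
  = 5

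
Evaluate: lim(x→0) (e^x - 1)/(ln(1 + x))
This is a 0/0 indeterminate form.

Apply L'Hôpital's rule: differentiate numerator and denominator separately.
  f(x) = e^(x) - 1   ⇒   f'(x) = e^(x)
  g(x) = ln(x + 1)   ⇒   g'(x) = 1/(x + 1)
  lim(x→0) f'(x)/g'(x) = lim(x→0) (e^(x))/(1/(x + 1))
  = 1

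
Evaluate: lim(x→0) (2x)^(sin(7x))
This is an exponential indeterminate form.

For exponential indeterminate forms, take the natural log:
  Let L = lim(x→0) (2x)^(sin(7x))
  Then ln(L) = lim(x→0) [exponent × ln(base)]
  Evaluate using L'Hôpital or standard limits, then exponentiate.
  L = 1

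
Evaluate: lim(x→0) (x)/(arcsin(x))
This is a 0/0 indeterminate form.

Apply L'Hôpital's rule: differentiate numerator and denominator separately.
  f(x) = x   ⇒   f'(x) = 1
  g(x) = asin(x)   ⇒   g'(x) = 1/sqrt(1 - x^2)
  lim(x→0) f'(x)/g'(x) = lim(x→0) (1)/(1/sqrt(1 - x^2))
  = 1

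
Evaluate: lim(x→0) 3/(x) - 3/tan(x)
This is an ∞-∞ indeterminate form.

Combine fractions or rationalize to convert ∞-∞ to 0/0 form:
  lim(x→0) 3/(x) - 3/tan(x) = 0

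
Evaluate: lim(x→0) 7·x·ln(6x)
This is a 0·∞ indeterminate form.

Rewrite 0·∞ as a quotient (0/0 or ∞/∞ form), then apply L'Hôpital's rule:
  lim(x→0) 7·x·ln(6x) = 0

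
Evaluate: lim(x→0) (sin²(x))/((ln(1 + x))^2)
This is a 0/0 indeterminate form.

Apply L'Hôpital's rule: differentiate numerator and denominator separately.
  f(x) = sin(x)^2   ⇒   f'(x) = 2·sin(x)·cos(x)
  g(x) = ln(x + 1)^2   ⇒   g'(x) = 2·ln(x + 1)/(x + 1)
  lim(x→0) f'(x)/g'(x) = lim(x→0) (2·sin(x)·cos(x))/(2·ln(x + 1)/(x + 1))
  = 1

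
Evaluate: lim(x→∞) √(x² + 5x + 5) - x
This is an ∞-∞ indeterminate form.

Combine fractions or rationalize to convert ∞-∞ to 0/0 form:
  lim(x→∞) √(x² + 5x + 5) - x = 5/2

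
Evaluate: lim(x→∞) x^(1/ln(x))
This is an exponential indeterminate form.

For exponential indeterminate forms, take the natural log:
  Let L = lim(x→∞) x^(1/ln(x))
  Then ln(L) = lim(x→∞) [exponent × ln(base)]
  Evaluate using L'Hôpital or standard limits, then exponentiate.
  L = e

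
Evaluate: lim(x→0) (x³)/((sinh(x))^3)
This is a 0/0 indeterminate form.

Apply L'Hôpital's rule: differentiate numerator and denominator separately.
  f(x) = x^3   ⇒   f'(x) = 3·x^2
  g(x) = sinh(x)^3   ⇒   g'(x) = 3·sinh(x)^2·cosh(x)
  lim(x→0) f'(x)/g'(x) = lim(x→0) (3·x^2)/(3·sinh(x)^2·cosh(x))
  = 1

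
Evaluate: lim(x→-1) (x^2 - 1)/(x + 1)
This is a standard limit.

Factor or rationalize the expression:
  lim(x→-1) (x^2 - 1)/(x + 1) = -2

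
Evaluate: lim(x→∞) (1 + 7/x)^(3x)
This is an exponential indeterminate form.

For exponential indeterminate forms, take the natural log:
  Let L = lim(x→∞) (1 + 7/x)^(3x)
  Then ln(L) = lim(x→∞) [exponent × ln(base)]
  Evaluate using L'Hôpital or standard limits, then exponentiate.
  L = e^(21)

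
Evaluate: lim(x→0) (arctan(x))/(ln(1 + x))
This is a 0/0 indeterminate form.

Apply L'Hôpital's rule: differentiate numerator and denominator separately.
  f(x) = atan(x)   ⇒   f'(x) = 1/(x^2 + 1)
  g(x) = ln(x + 1)   ⇒   g'(x) = 1/(x + 1)
  lim(x→0) f'(x)/g'(x) = lim(x→0) (1/(x^2 + 1))/(1/(x + 1))
  = 1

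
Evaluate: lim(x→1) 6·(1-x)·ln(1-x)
This is a 0·∞ indeterminate form.

Rewrite 0·∞ as a quotient (0/0 or ∞/∞ form), then apply L'Hôpital's rule:
  lim(x→1) 6·(1-x)·ln(1-x) = 0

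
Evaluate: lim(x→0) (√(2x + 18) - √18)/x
This is a standard limit.

Factor or rationalize the expression:
  lim(x→0) (√(2x + 18) - √18)/x = sqrt(2)/6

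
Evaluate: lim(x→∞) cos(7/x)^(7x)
This is an exponential indeterminate form.

For exponential indeterminate forms, take the natural log:
  Let L = lim(x→∞) cos(7/x)^(7x)
  Then ln(L) = lim(x→∞) [exponent × ln(base)]
  Evaluate using L'Hôpital or standard limits, then exponentiate.
  L = 1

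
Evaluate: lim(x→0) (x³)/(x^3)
This is a 0/0 indeterminate form.

Apply L'Hôpital's rule: differentiate numerator and denominator separately.
  f(x) = x^3   ⇒   f'(x) = 3·x^2
  g(x) = x^3   ⇒   g'(x) = 3·x^2
  lim(x→0) f'(x)/g'(x) = lim(x→0) (3·x^2)/(3·x^2)
  = 1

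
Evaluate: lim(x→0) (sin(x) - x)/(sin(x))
This is a 0/0 indeterminate form.

Apply L'Hôpital's rule: differentiate numerator and denominator separately.
  f(x) = -x + sin(x)   ⇒   f'(x) = cos(x) - 1
  g(x) = sin(x)   ⇒   g'(x) = cos(x)
  lim(x→0) f'(x)/g'(x) = lim(x→0) (cos(x) - 1)/(cos(x))
  = 0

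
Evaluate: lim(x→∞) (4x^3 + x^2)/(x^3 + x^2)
This is an ∞/∞ indeterminate form.

Apply L'Hôpital's rule: differentiate numerator and denominator separately.
  f(x) = 4·x^3 + x^2   ⇒   f'(x) = 12·x^2 + 2·x
  g(x) = x^3 + x^2   ⇒   g'(x) = 3·x^2 + 2·x
  lim(x→∞) f'(x)/g'(x) = lim(x→∞) (12·x^2 + 2·x)/(3·x^2 + 2·x)
  = 4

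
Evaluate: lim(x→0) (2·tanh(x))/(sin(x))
This is a 0/0 indeterminate form.

Apply L'Hôpital's rule: differentiate numerator and denominator separately.
  f(x) = 2·tanh(x)   ⇒   f'(x) = 2 - 2·tanh(x)^2
  g(x) = sin(x)   ⇒   g'(x) = cos(x)
  lim(x→0) f'(x)/g'(x) = lim(x→0) (2 - 2·tanh(x)^2)/(cos(x))
  = 2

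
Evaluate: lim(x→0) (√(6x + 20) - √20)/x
This is a standard limit.

Factor or rationalize the expression:
  lim(x→0) (√(6x + 20) - √20)/x = 3·sqrt(5)/10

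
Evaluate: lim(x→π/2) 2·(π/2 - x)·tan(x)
This is a 0·∞ indeterminate form.

Rewrite 0·∞ as a quotient (0/0 or ∞/∞ form), then apply L'Hôpital's rule:
  lim(x→π/2) 2·(π/2 - x)·tan(x) = 2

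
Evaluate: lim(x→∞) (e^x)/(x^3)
This is an ∞/∞ indeterminate form.

Apply L'Hôpital's rule: differentiate numerator and denominator separately.
  f(x) = e^(x)   ⇒   f'(x) = e^(x)
  g(x) = x^3   ⇒   g'(x) = 3·x^2
  lim(x→∞) f'(x)/g'(x) = lim(x→∞) (e^(x))/(3·x^2)
  = ∞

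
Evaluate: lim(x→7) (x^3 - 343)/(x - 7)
This is a standard limit.

Factor or rationalize the expression:
  lim(x→7) (x^3 - 343)/(x - 7) = 147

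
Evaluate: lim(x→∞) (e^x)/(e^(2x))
This is an ∞/∞ indeterminate form.

Apply L'Hôpital's rule: differentiate numerator and denominator separately.
  f(x) = e^(x)   ⇒   f'(x) = e^(x)
  g(x) = e^(2·x)   ⇒   g'(x) = 2·e^(2·x)
  lim(x→∞) f'(x)/g'(x) = lim(x→∞) (e^(x))/(2·e^(2·x))
  = 0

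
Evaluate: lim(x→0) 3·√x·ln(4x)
This is a 0·∞ indeterminate form.

Rewrite 0·∞ as a quotient (0/0 or ∞/∞ form), then apply L'Hôpital's rule:
  lim(x→0) 3·√x·ln(4x) = 0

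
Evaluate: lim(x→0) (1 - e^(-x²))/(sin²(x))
This is a 0/0 indeterminate form.

Apply L'Hôpital's rule: differentiate numerator and denominator separately.
  f(x) = 1 - e^(-x^2)   ⇒   f'(x) = 2·x·e^(-x^2)
  g(x) = sin(x)^2   ⇒   g'(x) = 2·sin(x)·cos(x)
  lim(x→0) f'(x)/g'(x) = lim(x→0) (2·x·e^(-x^2))/(2·sin(x)·cos(x))
  = 1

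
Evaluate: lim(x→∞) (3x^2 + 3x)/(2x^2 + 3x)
This is an ∞/∞ indeterminate form.

Apply L'Hôpital's rule: differentiate numerator and denominator separately.
  f(x) = 3·x^2 + 3·x   ⇒   f'(x) = 6·x + 3
  g(x) = 2·x^2 + 3·x   ⇒   g'(x) = 4·x + 3
  lim(x→∞) f'(x)/g'(x) = lim(x→∞) (6·x + 3)/(4·x + 3)
  = 3/2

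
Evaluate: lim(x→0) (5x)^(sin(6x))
This is an exponential indeterminate form.

For exponential indeterminate forms, take the natural log:
  Let L = lim(x→0) (5x)^(sin(6x))
  Then ln(L) = lim(x→0) [exponent × ln(base)]
  Evaluate using L'Hôpital or standard limits, then exponentiate.
  L = 1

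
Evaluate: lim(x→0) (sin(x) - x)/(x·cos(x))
This is a 0/0 indeterminate form.

Apply L'Hôpital's rule: differentiate numerator and denominator separately.
  f(x) = -x + sin(x)   ⇒   f'(x) = cos(x) - 1
  g(x) = x·cos(x)   ⇒   g'(x) = -x·sin(x) + cos(x)
  lim(x→0) f'(x)/g'(x) = lim(x→0) (cos(x) - 1)/(-x·sin(x) + cos(x))
  = 0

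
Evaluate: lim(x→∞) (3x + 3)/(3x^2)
This is an ∞/∞ indeterminate form.

Apply L'Hôpital's rule: differentiate numerator and denominator separately.
  f(x) = 3·x + 3   ⇒   f'(x) = 3
  g(x) = 3·x^2   ⇒   g'(x) = 6·x
  lim(x→∞) f'(x)/g'(x) = lim(x→∞) (3)/(6·x)
  = 0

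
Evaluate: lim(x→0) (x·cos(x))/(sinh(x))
This is a 0/0 indeterminate form.

Apply L'Hôpital's rule: differentiate numerator and denominator separately.
  f(x) = x·cos(x)   ⇒   f'(x) = -x·sin(x) + cos(x)
  g(x) = sinh(x)   ⇒   g'(x) = cosh(x)
  lim(x→0) f'(x)/g'(x) = lim(x→0) (-x·sin(x) + cos(x))/(cosh(x))
  = 1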